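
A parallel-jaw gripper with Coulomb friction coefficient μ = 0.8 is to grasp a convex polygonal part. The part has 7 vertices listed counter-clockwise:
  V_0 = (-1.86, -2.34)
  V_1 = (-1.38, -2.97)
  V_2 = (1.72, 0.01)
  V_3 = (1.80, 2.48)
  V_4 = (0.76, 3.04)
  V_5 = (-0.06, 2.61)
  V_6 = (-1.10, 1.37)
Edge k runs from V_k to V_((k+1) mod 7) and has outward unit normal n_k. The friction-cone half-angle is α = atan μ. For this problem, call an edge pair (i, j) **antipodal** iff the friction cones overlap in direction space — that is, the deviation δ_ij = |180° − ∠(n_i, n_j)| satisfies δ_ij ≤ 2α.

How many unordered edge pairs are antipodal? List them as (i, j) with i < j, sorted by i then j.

count = 10; pairs: (0,2), (0,3), (1,3), (1,4), (1,5), (1,6), (2,4), (2,5), (2,6), (3,6)

α = atan 0.8 = 38.66°;  2α = 77.32°
n_0 = (-0.7954, -0.6060)
n_1 = (+0.6930, -0.7209)
n_2 = (+0.9995, -0.0324)
n_3 = (+0.4741, +0.8805)
n_4 = (-0.4644, +0.8856)
n_5 = (-0.7662, +0.6426)
n_6 = (-0.9797, +0.2007)
  (0,1): δ = 83.43°  ·
  (0,2): δ = 39.16°  ✓
  (0,3): δ = 24.40°  ✓
  (0,4): δ = 80.37°  ·
  (0,5): δ = 102.71°  ·
  (0,6): δ = 131.12°  ·
  (1,2): δ = 135.72°  ·
  (1,3): δ = 72.17°  ✓
  (1,4): δ = 16.20°  ✓
  (1,5): δ = 6.14°  ✓
  (1,6): δ = 34.55°  ✓
  (2,3): δ = 116.45°  ·
  (2,4): δ = 60.47°  ✓
  (2,5): δ = 38.13°  ✓
  (2,6): δ = 9.72°  ✓
  (3,4): δ = 124.03°  ·
  (3,5): δ = 101.69°  ·
  (3,6): δ = 73.28°  ✓
  (4,5): δ = 157.66°  ·
  (4,6): δ = 129.25°  ·
  (5,6): δ = 151.59°  ·
antipodal pairs: 10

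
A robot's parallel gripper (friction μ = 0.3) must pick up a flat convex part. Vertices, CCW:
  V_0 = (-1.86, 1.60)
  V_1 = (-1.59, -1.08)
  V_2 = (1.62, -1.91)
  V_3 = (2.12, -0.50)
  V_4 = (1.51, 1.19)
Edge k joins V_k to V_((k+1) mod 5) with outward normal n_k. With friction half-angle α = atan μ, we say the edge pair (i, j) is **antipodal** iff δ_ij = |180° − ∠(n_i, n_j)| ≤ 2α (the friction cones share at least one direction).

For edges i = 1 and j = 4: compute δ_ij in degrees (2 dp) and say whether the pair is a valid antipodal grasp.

δ = 7.56°, valid

α = atan 0.3 = 16.70°;  2α = 33.40°
edge 1: e_1 = (+3.21, -0.83);  n_1 = (-0.2503, -0.9682)
edge 4: e_4 = (-3.37, +0.41);  n_4 = (+0.1208, +0.9927)
∠(n_1, n_4) = 172.44°
δ = |180° − 172.44°| = 7.56°
7.56° ≤ 2α = 33.40°  →  valid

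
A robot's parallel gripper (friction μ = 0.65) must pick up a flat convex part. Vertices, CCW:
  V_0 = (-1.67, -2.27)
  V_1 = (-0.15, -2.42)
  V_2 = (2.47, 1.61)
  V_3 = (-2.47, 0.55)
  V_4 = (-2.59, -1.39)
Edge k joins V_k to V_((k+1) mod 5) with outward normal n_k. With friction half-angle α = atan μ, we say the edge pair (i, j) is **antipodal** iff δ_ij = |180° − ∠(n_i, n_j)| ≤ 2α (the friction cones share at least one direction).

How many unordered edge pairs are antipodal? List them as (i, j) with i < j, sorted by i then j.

α = atan 0.65 = 33.02°;  2α = 66.05°
n_0 = (-0.0982, -0.9952)
n_1 = (+0.8384, -0.5451)
n_2 = (-0.2098, +0.9777)
n_3 = (-0.9981, +0.0617)
n_4 = (-0.6912, -0.7226)
  (0,1): δ = 117.39°  ·
  (0,2): δ = 17.75°  ✓
  (0,3): δ = 92.10°  ·
  (0,4): δ = 141.91°  ·
  (1,2): δ = 44.86°  ✓
  (1,3): δ = 29.49°  ✓
  (1,4): δ = 79.30°  ·
  (2,3): δ = 105.65°  ·
  (2,4): δ = 55.84°  ✓
  (3,4): δ = 130.19°  ·
antipodal pairs: 4

count = 4; pairs: (0,2), (1,2), (1,3), (2,4)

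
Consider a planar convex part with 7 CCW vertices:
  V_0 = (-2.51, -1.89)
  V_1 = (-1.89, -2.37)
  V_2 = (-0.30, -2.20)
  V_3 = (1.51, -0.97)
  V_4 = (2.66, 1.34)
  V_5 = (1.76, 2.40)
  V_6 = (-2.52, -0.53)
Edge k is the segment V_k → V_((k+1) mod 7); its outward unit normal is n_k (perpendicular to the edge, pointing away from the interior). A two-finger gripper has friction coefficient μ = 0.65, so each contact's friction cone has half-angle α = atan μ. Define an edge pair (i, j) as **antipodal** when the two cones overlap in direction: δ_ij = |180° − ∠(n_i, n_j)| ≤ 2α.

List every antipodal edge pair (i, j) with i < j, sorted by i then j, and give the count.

α = atan 0.65 = 33.02°;  2α = 66.05°
n_0 = (-0.6122, -0.7907)
n_1 = (+0.1063, -0.9943)
n_2 = (+0.5621, -0.8271)
n_3 = (+0.8952, -0.4457)
n_4 = (+0.7623, +0.6472)
n_5 = (-0.5649, +0.8252)
n_6 = (-1.0000, -0.0074)
  (0,1): δ = 136.15°  ·
  (0,2): δ = 108.05°  ·
  (0,3): δ = 78.72°  ·
  (0,4): δ = 11.92°  ✓
  (0,5): δ = 72.14°  ·
  (0,6): δ = 128.17°  ·
  (1,2): δ = 151.90°  ·
  (1,3): δ = 122.57°  ·
  (1,4): δ = 55.77°  ✓
  (1,5): δ = 28.29°  ✓
  (1,6): δ = 84.32°  ·
  (2,3): δ = 150.66°  ·
  (2,4): δ = 83.87°  ·
  (2,5): δ = 0.20°  ✓
  (2,6): δ = 56.22°  ✓
  (3,4): δ = 113.20°  ·
  (3,5): δ = 29.14°  ✓
  (3,6): δ = 26.89°  ✓
  (4,5): δ = 95.94°  ·
  (4,6): δ = 39.91°  ✓
  (5,6): δ = 123.97°  ·
antipodal pairs: 8

count = 8; pairs: (0,4), (1,4), (1,5), (2,5), (2,6), (3,5), (3,6), (4,6)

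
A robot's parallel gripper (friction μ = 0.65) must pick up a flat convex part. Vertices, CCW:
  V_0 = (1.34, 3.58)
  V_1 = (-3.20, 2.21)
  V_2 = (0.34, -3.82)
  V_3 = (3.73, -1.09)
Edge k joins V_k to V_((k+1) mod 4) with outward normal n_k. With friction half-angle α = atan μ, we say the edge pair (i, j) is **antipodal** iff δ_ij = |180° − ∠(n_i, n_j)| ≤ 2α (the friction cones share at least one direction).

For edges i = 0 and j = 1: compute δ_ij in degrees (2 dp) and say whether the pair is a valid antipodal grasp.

α = atan 0.65 = 33.02°;  2α = 66.05°
edge 0: e_0 = (-4.54, -1.37);  n_0 = (-0.2889, +0.9574)
edge 1: e_1 = (+3.54, -6.03);  n_1 = (-0.8624, -0.5063)
∠(n_0, n_1) = 103.62°
δ = |180° − 103.62°| = 76.38°
76.38° > 2α = 66.05°  →  invalid

δ = 76.38°, invalid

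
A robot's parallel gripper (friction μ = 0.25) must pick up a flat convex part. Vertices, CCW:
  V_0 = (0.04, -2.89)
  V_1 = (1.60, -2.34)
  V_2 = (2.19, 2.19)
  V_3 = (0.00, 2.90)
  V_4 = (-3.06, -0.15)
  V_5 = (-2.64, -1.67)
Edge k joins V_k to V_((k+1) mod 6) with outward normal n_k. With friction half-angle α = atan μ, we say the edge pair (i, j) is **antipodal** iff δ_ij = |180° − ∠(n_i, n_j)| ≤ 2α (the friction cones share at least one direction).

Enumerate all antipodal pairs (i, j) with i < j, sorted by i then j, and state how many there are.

count = 3; pairs: (0,3), (1,4), (2,5)

α = atan 0.25 = 14.04°;  2α = 28.07°
n_0 = (+0.3325, -0.9431)
n_1 = (+0.9916, -0.1292)
n_2 = (+0.3084, +0.9513)
n_3 = (-0.7059, +0.7083)
n_4 = (-0.9639, -0.2663)
n_5 = (-0.4143, -0.9101)
  (0,1): δ = 116.84°  ·
  (0,2): δ = 37.38°  ·
  (0,3): δ = 25.49°  ✓
  (0,4): δ = 86.03°  ·
  (0,5): δ = 136.10°  ·
  (1,2): δ = 100.54°  ·
  (1,3): δ = 37.67°  ·
  (1,4): δ = 22.87°  ✓
  (1,5): δ = 72.94°  ·
  (2,3): δ = 117.13°  ·
  (2,4): δ = 56.59°  ·
  (2,5): δ = 6.51°  ✓
  (3,4): δ = 119.46°  ·
  (3,5): δ = 69.38°  ·
  (4,5): δ = 129.92°  ·
antipodal pairs: 3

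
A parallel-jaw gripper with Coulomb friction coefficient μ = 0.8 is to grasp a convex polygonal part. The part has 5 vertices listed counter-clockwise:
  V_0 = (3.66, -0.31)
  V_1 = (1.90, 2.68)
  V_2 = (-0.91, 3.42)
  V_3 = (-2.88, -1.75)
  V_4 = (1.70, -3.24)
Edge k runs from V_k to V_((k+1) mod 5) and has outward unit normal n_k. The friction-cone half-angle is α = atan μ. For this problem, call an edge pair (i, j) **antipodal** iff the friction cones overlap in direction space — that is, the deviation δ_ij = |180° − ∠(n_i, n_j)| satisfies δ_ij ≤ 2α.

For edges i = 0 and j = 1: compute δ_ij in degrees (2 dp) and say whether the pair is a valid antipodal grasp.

δ = 135.24°, invalid

α = atan 0.8 = 38.66°;  2α = 77.32°
edge 0: e_0 = (-1.76, +2.99);  n_0 = (+0.8618, +0.5073)
edge 1: e_1 = (-2.81, +0.74);  n_1 = (+0.2547, +0.9670)
∠(n_0, n_1) = 44.76°
δ = |180° − 44.76°| = 135.24°
135.24° > 2α = 77.32°  →  invalid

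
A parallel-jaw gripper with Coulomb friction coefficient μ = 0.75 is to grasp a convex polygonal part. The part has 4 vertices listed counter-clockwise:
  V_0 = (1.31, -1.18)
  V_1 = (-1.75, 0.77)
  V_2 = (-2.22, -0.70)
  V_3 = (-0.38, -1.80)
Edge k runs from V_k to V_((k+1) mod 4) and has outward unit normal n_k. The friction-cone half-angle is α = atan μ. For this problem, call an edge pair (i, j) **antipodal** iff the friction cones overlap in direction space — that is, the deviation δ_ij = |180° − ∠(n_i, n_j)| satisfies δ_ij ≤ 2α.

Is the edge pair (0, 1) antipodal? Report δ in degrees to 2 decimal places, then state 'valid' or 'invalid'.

δ = 75.22°, invalid

α = atan 0.75 = 36.87°;  2α = 73.74°
edge 0: e_0 = (-3.06, +1.95);  n_0 = (+0.5374, +0.8433)
edge 1: e_1 = (-0.47, -1.47);  n_1 = (-0.9525, +0.3045)
∠(n_0, n_1) = 104.78°
δ = |180° − 104.78°| = 75.22°
75.22° > 2α = 73.74°  →  invalid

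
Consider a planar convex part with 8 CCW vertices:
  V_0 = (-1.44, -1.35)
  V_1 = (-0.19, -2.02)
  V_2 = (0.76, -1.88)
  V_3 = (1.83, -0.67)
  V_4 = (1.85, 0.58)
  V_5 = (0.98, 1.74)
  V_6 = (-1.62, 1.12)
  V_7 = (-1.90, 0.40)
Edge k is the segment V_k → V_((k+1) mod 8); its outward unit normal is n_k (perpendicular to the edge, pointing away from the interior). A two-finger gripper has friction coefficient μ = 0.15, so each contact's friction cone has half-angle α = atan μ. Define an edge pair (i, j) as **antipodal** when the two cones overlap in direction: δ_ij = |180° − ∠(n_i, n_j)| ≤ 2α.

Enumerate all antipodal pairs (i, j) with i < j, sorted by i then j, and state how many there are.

α = atan 0.15 = 8.53°;  2α = 17.06°
n_0 = (-0.4724, -0.8814)
n_1 = (+0.1458, -0.9893)
n_2 = (+0.7491, -0.6624)
n_3 = (+0.9999, -0.0160)
n_4 = (+0.8000, +0.6000)
n_5 = (-0.2320, +0.9727)
n_6 = (-0.9320, +0.3624)
n_7 = (-0.9671, -0.2542)
  (0,1): δ = 143.43°  ·
  (0,2): δ = 103.29°  ·
  (0,3): δ = 62.73°  ·
  (0,4): δ = 24.94°  ·
  (0,5): δ = 41.60°  ·
  (0,6): δ = 96.94°  ·
  (0,7): δ = 132.92°  ·
  (1,2): δ = 139.87°  ·
  (1,3): δ = 99.30°  ·
  (1,4): δ = 61.51°  ·
  (1,5): δ = 5.03°  ✓
  (1,6): δ = 60.37°  ·
  (1,7): δ = 96.34°  ·
  (2,3): δ = 139.43°  ·
  (2,4): δ = 101.64°  ·
  (2,5): δ = 35.10°  ·
  (2,6): δ = 20.24°  ·
  (2,7): δ = 56.21°  ·
  (3,4): δ = 142.21°  ·
  (3,5): δ = 75.67°  ·
  (3,6): δ = 20.33°  ·
  (3,7): δ = 15.64°  ✓
  (4,5): δ = 113.46°  ·
  (4,6): δ = 58.12°  ·
  (4,7): δ = 22.14°  ·
  (5,6): δ = 124.66°  ·
  (5,7): δ = 88.68°  ·
  (6,7): δ = 144.02°  ·
antipodal pairs: 2

count = 2; pairs: (1,5), (3,7)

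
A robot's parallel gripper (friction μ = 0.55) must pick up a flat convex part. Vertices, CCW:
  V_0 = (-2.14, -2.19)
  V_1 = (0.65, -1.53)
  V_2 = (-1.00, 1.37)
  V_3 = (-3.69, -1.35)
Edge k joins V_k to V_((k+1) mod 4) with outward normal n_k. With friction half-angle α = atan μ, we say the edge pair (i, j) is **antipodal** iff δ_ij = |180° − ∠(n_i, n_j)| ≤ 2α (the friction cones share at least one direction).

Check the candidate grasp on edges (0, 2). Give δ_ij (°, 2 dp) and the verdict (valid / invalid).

δ = 32.01°, valid

α = atan 0.55 = 28.81°;  2α = 57.62°
edge 0: e_0 = (+2.79, +0.66);  n_0 = (+0.2302, -0.9731)
edge 2: e_2 = (-2.69, -2.72);  n_2 = (-0.7110, +0.7032)
∠(n_0, n_2) = 147.99°
δ = |180° − 147.99°| = 32.01°
32.01° ≤ 2α = 57.62°  →  valid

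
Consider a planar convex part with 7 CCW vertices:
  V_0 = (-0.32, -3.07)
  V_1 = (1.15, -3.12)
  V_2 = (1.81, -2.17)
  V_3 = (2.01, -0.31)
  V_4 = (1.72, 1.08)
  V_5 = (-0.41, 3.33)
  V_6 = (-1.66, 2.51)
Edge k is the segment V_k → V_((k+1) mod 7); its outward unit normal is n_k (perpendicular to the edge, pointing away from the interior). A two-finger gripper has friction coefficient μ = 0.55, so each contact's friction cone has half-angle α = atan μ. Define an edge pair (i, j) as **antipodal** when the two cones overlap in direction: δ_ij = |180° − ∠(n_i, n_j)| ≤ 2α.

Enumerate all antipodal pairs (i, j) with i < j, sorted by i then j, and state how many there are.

α = atan 0.55 = 28.81°;  2α = 57.62°
n_0 = (-0.0340, -0.9994)
n_1 = (+0.8213, -0.5706)
n_2 = (+0.9943, -0.1069)
n_3 = (+0.9789, +0.2042)
n_4 = (+0.7262, +0.6875)
n_5 = (-0.5485, +0.8361)
n_6 = (-0.9724, -0.2335)
  (0,1): δ = 122.84°  ·
  (0,2): δ = 94.19°  ·
  (0,3): δ = 76.27°  ·
  (0,4): δ = 44.62°  ✓
  (0,5): δ = 35.21°  ✓
  (0,6): δ = 105.45°  ·
  (1,2): δ = 151.35°  ·
  (1,3): δ = 133.43°  ·
  (1,4): δ = 101.78°  ·
  (1,5): δ = 21.95°  ✓
  (1,6): δ = 48.29°  ✓
  (2,3): δ = 162.08°  ·
  (2,4): δ = 130.43°  ·
  (2,5): δ = 50.60°  ✓
  (2,6): δ = 19.64°  ✓
  (3,4): δ = 148.35°  ·
  (3,5): δ = 68.52°  ·
  (3,6): δ = 1.72°  ✓
  (4,5): δ = 100.17°  ·
  (4,6): δ = 29.93°  ✓
  (5,6): δ = 109.76°  ·
antipodal pairs: 8

count = 8; pairs: (0,4), (0,5), (1,5), (1,6), (2,5), (2,6), (3,6), (4,6)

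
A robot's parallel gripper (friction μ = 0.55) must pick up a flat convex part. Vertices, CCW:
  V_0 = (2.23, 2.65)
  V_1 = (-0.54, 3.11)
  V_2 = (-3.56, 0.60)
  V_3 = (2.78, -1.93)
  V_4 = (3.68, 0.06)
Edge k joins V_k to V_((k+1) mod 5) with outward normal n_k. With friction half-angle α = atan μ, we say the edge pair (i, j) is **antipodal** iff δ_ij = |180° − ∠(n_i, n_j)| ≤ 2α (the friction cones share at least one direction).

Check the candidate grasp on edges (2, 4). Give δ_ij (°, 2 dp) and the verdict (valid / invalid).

δ = 39.00°, valid

α = atan 0.55 = 28.81°;  2α = 57.62°
edge 2: e_2 = (+6.34, -2.53);  n_2 = (-0.3706, -0.9288)
edge 4: e_4 = (-1.45, +2.59);  n_4 = (+0.8726, +0.4885)
∠(n_2, n_4) = 141.00°
δ = |180° − 141.00°| = 39.00°
39.00° ≤ 2α = 57.62°  →  valid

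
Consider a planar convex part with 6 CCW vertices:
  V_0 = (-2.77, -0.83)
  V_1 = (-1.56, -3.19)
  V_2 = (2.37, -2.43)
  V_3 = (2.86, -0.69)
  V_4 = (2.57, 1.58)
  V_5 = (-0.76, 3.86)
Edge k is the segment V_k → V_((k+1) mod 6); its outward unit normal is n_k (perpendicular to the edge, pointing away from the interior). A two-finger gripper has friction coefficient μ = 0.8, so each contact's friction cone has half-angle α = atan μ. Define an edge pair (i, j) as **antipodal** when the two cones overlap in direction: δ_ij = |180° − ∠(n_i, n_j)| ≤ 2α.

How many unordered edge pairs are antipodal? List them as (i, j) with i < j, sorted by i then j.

count = 7; pairs: (0,2), (0,3), (0,4), (1,4), (1,5), (2,5), (3,5)

α = atan 0.8 = 38.66°;  2α = 77.32°
n_0 = (-0.8899, -0.4562)
n_1 = (+0.1899, -0.9818)
n_2 = (+0.9626, -0.2711)
n_3 = (+0.9919, +0.1267)
n_4 = (+0.5650, +0.8251)
n_5 = (-0.9191, +0.3939)
  (0,1): δ = 106.20°  ·
  (0,2): δ = 42.87°  ✓
  (0,3): δ = 19.86°  ✓
  (0,4): δ = 28.46°  ✓
  (0,5): δ = 129.66°  ·
  (1,2): δ = 116.67°  ·
  (1,3): δ = 93.66°  ·
  (1,4): δ = 45.34°  ✓
  (1,5): δ = 55.86°  ✓
  (2,3): δ = 156.99°  ·
  (2,4): δ = 108.67°  ·
  (2,5): δ = 7.47°  ✓
  (3,4): δ = 131.68°  ·
  (3,5): δ = 30.48°  ✓
  (4,5): δ = 78.80°  ·
antipodal pairs: 7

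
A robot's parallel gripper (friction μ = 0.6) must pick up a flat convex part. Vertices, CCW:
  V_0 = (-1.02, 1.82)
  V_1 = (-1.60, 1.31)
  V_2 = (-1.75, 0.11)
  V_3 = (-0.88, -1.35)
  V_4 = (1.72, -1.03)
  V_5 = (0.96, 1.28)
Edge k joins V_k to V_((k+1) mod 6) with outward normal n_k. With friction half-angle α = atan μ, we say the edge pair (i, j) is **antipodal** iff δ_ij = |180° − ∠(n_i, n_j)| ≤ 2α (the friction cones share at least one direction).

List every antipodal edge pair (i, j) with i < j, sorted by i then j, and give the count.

α = atan 0.6 = 30.96°;  2α = 61.93°
n_0 = (-0.6603, +0.7510)
n_1 = (-0.9923, +0.1240)
n_2 = (-0.8590, -0.5119)
n_3 = (+0.1222, -0.9925)
n_4 = (+0.9499, +0.3125)
n_5 = (+0.2631, +0.9648)
  (0,1): δ = 138.45°  ·
  (0,2): δ = 100.54°  ·
  (0,3): δ = 34.31°  ✓
  (0,4): δ = 66.89°  ·
  (0,5): δ = 123.42°  ·
  (1,2): δ = 142.08°  ·
  (1,3): δ = 75.86°  ·
  (1,4): δ = 25.34°  ✓
  (1,5): δ = 81.87°  ·
  (2,3): δ = 113.77°  ·
  (2,4): δ = 12.58°  ✓
  (2,5): δ = 43.95°  ✓
  (3,4): δ = 78.81°  ·
  (3,5): δ = 22.27°  ✓
  (4,5): δ = 123.47°  ·
antipodal pairs: 5

count = 5; pairs: (0,3), (1,4), (2,4), (2,5), (3,5)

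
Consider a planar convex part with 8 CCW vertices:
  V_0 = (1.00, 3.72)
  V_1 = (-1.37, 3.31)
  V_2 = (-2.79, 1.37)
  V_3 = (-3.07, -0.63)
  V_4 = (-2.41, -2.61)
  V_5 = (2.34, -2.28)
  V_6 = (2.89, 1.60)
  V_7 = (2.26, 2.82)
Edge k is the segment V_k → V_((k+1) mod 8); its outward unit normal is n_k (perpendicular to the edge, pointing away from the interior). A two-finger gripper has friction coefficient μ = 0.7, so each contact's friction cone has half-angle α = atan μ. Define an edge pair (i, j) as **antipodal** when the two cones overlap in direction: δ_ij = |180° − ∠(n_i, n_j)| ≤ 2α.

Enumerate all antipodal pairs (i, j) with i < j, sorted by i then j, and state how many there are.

α = atan 0.7 = 34.99°;  2α = 69.98°
n_0 = (-0.1705, +0.9854)
n_1 = (-0.8069, +0.5906)
n_2 = (-0.9903, +0.1386)
n_3 = (-0.9487, -0.3162)
n_4 = (+0.0693, -0.9976)
n_5 = (+0.9901, -0.1403)
n_6 = (+0.8885, +0.4588)
n_7 = (+0.5812, +0.8137)
  (0,1): δ = 136.02°  ·
  (0,2): δ = 107.78°  ·
  (0,3): δ = 81.38°  ·
  (0,4): δ = 5.84°  ✓
  (0,5): δ = 72.12°  ·
  (0,6): δ = 107.50°  ·
  (0,7): δ = 134.65°  ·
  (1,2): δ = 151.77°  ·
  (1,3): δ = 125.36°  ·
  (1,4): δ = 49.82°  ✓
  (1,5): δ = 28.13°  ✓
  (1,6): δ = 63.51°  ✓
  (1,7): δ = 90.66°  ·
  (2,3): δ = 153.60°  ·
  (2,4): δ = 78.06°  ·
  (2,5): δ = 0.10°  ✓
  (2,6): δ = 35.28°  ✓
  (2,7): δ = 62.43°  ✓
  (3,4): δ = 104.46°  ·
  (3,5): δ = 26.50°  ✓
  (3,6): δ = 8.88°  ✓
  (3,7): δ = 36.03°  ✓
  (4,5): δ = 102.04°  ·
  (4,6): δ = 66.66°  ✓
  (4,7): δ = 39.51°  ✓
  (5,6): δ = 144.62°  ·
  (5,7): δ = 117.47°  ·
  (6,7): δ = 152.85°  ·
antipodal pairs: 12

count = 12; pairs: (0,4), (1,4), (1,5), (1,6), (2,5), (2,6), (2,7), (3,5), (3,6), (3,7), (4,6), (4,7)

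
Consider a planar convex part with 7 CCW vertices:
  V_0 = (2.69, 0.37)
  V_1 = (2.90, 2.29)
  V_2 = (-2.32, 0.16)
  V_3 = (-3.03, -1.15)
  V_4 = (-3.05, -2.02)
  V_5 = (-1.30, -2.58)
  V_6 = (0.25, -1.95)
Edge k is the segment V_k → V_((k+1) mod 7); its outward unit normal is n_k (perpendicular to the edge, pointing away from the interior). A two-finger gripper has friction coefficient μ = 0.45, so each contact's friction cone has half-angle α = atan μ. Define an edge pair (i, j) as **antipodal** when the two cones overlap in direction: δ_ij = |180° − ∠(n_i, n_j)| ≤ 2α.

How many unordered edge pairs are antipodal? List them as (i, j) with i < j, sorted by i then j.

α = atan 0.45 = 24.23°;  2α = 48.46°
n_0 = (+0.9941, -0.1087)
n_1 = (-0.3778, +0.9259)
n_2 = (-0.8792, +0.4765)
n_3 = (-0.9997, +0.0230)
n_4 = (-0.3048, -0.9524)
n_5 = (+0.3765, -0.9264)
n_6 = (+0.6891, -0.7247)
  (0,1): δ = 61.56°  ·
  (0,2): δ = 22.22°  ✓
  (0,3): δ = 4.93°  ✓
  (0,4): δ = 78.50°  ·
  (0,5): δ = 118.36°  ·
  (0,6): δ = 139.80°  ·
  (1,2): δ = 140.65°  ·
  (1,3): δ = 113.51°  ·
  (1,4): δ = 39.94°  ✓
  (1,5): δ = 0.08°  ✓
  (1,6): δ = 21.36°  ✓
  (2,3): δ = 152.86°  ·
  (2,4): δ = 79.29°  ·
  (2,5): δ = 39.42°  ✓
  (2,6): δ = 17.99°  ✓
  (3,4): δ = 106.43°  ·
  (3,5): δ = 66.56°  ·
  (3,6): δ = 45.13°  ✓
  (4,5): δ = 140.14°  ·
  (4,6): δ = 118.70°  ·
  (5,6): δ = 158.56°  ·
antipodal pairs: 8

count = 8; pairs: (0,2), (0,3), (1,4), (1,5), (1,6), (2,5), (2,6), (3,6)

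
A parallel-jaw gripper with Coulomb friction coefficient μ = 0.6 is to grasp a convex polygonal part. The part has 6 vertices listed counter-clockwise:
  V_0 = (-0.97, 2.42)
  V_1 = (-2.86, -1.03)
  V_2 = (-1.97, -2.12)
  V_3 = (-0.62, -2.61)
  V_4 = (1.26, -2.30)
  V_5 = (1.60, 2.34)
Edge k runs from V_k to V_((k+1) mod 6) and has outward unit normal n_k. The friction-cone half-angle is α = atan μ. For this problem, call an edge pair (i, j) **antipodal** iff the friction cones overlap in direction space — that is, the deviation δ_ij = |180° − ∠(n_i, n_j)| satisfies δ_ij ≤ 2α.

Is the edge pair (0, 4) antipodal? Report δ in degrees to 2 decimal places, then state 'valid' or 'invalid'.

α = atan 0.6 = 30.96°;  2α = 61.93°
edge 0: e_0 = (-1.89, -3.45);  n_0 = (-0.8770, +0.4805)
edge 4: e_4 = (+0.34, +4.64);  n_4 = (+0.9973, -0.0731)
∠(n_0, n_4) = 155.48°
δ = |180° − 155.48°| = 24.52°
24.52° ≤ 2α = 61.93°  →  valid

δ = 24.52°, valid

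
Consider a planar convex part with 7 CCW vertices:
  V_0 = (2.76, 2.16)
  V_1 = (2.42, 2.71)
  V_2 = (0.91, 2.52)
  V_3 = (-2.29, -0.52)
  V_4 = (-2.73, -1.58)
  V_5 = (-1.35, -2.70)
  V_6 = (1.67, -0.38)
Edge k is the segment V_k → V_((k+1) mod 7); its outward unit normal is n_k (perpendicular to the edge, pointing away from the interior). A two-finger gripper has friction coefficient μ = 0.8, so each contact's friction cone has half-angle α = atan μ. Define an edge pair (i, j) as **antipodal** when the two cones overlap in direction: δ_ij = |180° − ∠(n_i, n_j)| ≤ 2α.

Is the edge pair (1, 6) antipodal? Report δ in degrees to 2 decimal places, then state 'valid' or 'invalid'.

α = atan 0.8 = 38.66°;  2α = 77.32°
edge 1: e_1 = (-1.51, -0.19);  n_1 = (-0.1248, +0.9922)
edge 6: e_6 = (+1.09, +2.54);  n_6 = (+0.9190, -0.3944)
∠(n_1, n_6) = 120.40°
δ = |180° − 120.40°| = 59.60°
59.60° ≤ 2α = 77.32°  →  valid

δ = 59.60°, valid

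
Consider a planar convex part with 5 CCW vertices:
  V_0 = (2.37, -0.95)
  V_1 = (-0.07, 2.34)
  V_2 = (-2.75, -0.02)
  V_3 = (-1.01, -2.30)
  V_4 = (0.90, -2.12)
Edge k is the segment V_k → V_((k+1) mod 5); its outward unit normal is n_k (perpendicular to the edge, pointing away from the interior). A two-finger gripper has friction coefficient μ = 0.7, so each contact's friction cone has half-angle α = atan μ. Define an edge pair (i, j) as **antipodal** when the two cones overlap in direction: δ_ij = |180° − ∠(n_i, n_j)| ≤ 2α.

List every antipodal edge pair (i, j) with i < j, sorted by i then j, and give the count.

count = 4; pairs: (0,2), (0,3), (1,3), (1,4)

α = atan 0.7 = 34.99°;  2α = 69.98°
n_0 = (+0.8032, +0.5957)
n_1 = (-0.6609, +0.7505)
n_2 = (-0.7950, -0.6067)
n_3 = (+0.0938, -0.9956)
n_4 = (+0.6227, -0.7824)
  (0,1): δ = 85.20°  ·
  (0,2): δ = 0.79°  ✓
  (0,3): δ = 58.82°  ✓
  (0,4): δ = 91.95°  ·
  (1,2): δ = 94.02°  ·
  (1,3): δ = 35.98°  ✓
  (1,4): δ = 2.85°  ✓
  (2,3): δ = 121.97°  ·
  (2,4): δ = 88.83°  ·
  (3,4): δ = 146.87°  ·
antipodal pairs: 4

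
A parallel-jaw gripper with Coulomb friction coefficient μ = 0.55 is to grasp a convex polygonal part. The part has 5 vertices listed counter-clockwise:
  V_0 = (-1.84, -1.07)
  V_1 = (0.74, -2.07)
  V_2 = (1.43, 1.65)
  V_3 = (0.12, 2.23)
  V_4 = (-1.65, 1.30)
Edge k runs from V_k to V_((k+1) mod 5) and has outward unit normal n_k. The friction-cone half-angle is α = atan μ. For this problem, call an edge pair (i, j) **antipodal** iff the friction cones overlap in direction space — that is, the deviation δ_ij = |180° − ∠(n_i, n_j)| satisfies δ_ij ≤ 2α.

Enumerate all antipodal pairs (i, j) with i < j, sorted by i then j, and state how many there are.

α = atan 0.55 = 28.81°;  2α = 57.62°
n_0 = (-0.3614, -0.9324)
n_1 = (+0.9832, -0.1824)
n_2 = (+0.4048, +0.9144)
n_3 = (-0.4651, +0.8852)
n_4 = (-0.9968, +0.0799)
  (0,1): δ = 79.32°  ·
  (0,2): δ = 2.70°  ✓
  (0,3): δ = 48.90°  ✓
  (0,4): δ = 106.60°  ·
  (1,2): δ = 103.37°  ·
  (1,3): δ = 51.77°  ✓
  (1,4): δ = 5.92°  ✓
  (2,3): δ = 128.40°  ·
  (2,4): δ = 70.70°  ·
  (3,4): δ = 122.30°  ·
antipodal pairs: 4

count = 4; pairs: (0,2), (0,3), (1,3), (1,4)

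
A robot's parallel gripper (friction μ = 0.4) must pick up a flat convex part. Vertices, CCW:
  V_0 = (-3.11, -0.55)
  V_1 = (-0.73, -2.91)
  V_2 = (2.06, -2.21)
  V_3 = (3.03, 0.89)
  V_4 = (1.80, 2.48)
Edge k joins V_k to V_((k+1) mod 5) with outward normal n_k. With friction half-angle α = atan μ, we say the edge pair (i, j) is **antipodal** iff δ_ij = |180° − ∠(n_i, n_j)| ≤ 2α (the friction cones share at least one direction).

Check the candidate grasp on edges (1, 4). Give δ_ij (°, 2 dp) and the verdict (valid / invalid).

δ = 17.59°, valid

α = atan 0.4 = 21.80°;  2α = 43.60°
edge 1: e_1 = (+2.79, +0.70);  n_1 = (+0.2434, -0.9699)
edge 4: e_4 = (-4.91, -3.03);  n_4 = (-0.5252, +0.8510)
∠(n_1, n_4) = 162.41°
δ = |180° − 162.41°| = 17.59°
17.59° ≤ 2α = 43.60°  →  valid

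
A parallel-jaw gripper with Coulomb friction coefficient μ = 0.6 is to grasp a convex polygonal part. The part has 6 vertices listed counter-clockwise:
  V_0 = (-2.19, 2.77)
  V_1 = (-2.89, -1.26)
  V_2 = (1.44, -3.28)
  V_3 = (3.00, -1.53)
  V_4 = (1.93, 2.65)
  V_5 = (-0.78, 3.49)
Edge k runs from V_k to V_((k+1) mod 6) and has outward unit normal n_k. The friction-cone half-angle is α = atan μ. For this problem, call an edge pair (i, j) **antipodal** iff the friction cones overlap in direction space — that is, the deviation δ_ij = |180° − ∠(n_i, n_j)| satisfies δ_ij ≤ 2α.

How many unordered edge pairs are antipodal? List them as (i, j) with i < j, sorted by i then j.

count = 6; pairs: (0,2), (0,3), (1,3), (1,4), (1,5), (2,5)

α = atan 0.6 = 30.96°;  2α = 61.93°
n_0 = (-0.9852, +0.1711)
n_1 = (-0.4228, -0.9062)
n_2 = (+0.7465, -0.6654)
n_3 = (+0.9688, +0.2480)
n_4 = (+0.2961, +0.9552)
n_5 = (-0.4548, +0.8906)
  (0,1): δ = 105.16°  ·
  (0,2): δ = 31.86°  ✓
  (0,3): δ = 24.21°  ✓
  (0,4): δ = 82.63°  ·
  (0,5): δ = 126.90°  ·
  (1,2): δ = 106.71°  ·
  (1,3): δ = 50.63°  ✓
  (1,4): δ = 7.79°  ✓
  (1,5): δ = 52.06°  ✓
  (2,3): δ = 123.93°  ·
  (2,4): δ = 65.51°  ·
  (2,5): δ = 21.23°  ✓
  (3,4): δ = 121.58°  ·
  (3,5): δ = 77.31°  ·
  (4,5): δ = 135.73°  ·
antipodal pairs: 6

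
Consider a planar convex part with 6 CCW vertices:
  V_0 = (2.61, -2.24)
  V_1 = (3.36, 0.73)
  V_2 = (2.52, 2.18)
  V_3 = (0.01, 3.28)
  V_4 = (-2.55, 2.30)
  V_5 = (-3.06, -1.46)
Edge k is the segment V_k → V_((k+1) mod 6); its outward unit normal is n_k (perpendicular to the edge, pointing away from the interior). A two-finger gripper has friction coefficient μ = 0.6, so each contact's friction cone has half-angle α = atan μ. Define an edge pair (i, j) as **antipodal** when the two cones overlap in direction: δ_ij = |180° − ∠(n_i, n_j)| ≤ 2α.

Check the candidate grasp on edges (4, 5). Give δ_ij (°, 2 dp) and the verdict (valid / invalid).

α = atan 0.6 = 30.96°;  2α = 61.93°
edge 4: e_4 = (-0.51, -3.76);  n_4 = (-0.9909, +0.1344)
edge 5: e_5 = (+5.67, -0.78);  n_5 = (-0.1363, -0.9907)
∠(n_4, n_5) = 89.89°
δ = |180° − 89.89°| = 90.11°
90.11° > 2α = 61.93°  →  invalid

δ = 90.11°, invalid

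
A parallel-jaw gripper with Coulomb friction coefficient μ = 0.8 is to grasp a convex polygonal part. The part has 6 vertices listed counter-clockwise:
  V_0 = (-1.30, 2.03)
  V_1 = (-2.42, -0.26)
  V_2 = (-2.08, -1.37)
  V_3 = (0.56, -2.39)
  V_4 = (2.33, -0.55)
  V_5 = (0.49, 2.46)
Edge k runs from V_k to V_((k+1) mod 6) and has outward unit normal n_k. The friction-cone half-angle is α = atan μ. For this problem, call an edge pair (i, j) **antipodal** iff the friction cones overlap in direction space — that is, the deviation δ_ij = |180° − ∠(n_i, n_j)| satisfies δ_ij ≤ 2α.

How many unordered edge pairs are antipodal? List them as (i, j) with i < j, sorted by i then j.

count = 7; pairs: (0,3), (0,4), (1,3), (1,4), (2,4), (2,5), (3,5)

α = atan 0.8 = 38.66°;  2α = 77.32°
n_0 = (-0.8983, +0.4394)
n_1 = (-0.9562, -0.2929)
n_2 = (-0.3604, -0.9328)
n_3 = (+0.7207, -0.6933)
n_4 = (+0.8532, +0.5216)
n_5 = (-0.2336, +0.9723)
  (0,1): δ = 136.91°  ·
  (0,2): δ = 85.06°  ·
  (0,3): δ = 17.83°  ✓
  (0,4): δ = 57.50°  ✓
  (0,5): δ = 129.57°  ·
  (1,2): δ = 128.15°  ·
  (1,3): δ = 60.92°  ✓
  (1,4): δ = 14.41°  ✓
  (1,5): δ = 86.48°  ·
  (2,3): δ = 112.76°  ·
  (2,4): δ = 37.44°  ✓
  (2,5): δ = 34.63°  ✓
  (3,4): δ = 104.67°  ·
  (3,5): δ = 32.60°  ✓
  (4,5): δ = 107.93°  ·
antipodal pairs: 7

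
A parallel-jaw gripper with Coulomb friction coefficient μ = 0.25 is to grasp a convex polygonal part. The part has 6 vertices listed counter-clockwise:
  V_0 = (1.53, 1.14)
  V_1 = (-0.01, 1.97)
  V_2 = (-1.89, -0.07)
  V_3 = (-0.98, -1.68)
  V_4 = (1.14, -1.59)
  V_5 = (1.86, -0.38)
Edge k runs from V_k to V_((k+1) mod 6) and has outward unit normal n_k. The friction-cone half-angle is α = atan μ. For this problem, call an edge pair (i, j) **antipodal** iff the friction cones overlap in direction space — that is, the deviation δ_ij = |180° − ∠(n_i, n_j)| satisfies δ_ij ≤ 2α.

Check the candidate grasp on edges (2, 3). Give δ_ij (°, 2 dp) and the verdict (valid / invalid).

α = atan 0.25 = 14.04°;  2α = 28.07°
edge 2: e_2 = (+0.91, -1.61);  n_2 = (-0.8706, -0.4921)
edge 3: e_3 = (+2.12, +0.09);  n_3 = (+0.0424, -0.9991)
∠(n_2, n_3) = 62.96°
δ = |180° − 62.96°| = 117.04°
117.04° > 2α = 28.07°  →  invalid

δ = 117.04°, invalid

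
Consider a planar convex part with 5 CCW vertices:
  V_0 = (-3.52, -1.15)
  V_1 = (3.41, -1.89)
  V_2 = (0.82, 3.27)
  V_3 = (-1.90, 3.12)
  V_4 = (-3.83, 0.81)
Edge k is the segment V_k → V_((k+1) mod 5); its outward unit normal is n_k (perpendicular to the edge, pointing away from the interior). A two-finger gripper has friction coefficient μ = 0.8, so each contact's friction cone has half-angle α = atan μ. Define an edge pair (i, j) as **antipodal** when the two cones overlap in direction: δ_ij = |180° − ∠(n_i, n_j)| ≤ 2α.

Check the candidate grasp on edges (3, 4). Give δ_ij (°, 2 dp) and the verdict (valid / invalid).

δ = 131.13°, invalid

α = atan 0.8 = 38.66°;  2α = 77.32°
edge 3: e_3 = (-1.93, -2.31);  n_3 = (-0.7674, +0.6412)
edge 4: e_4 = (+0.31, -1.96);  n_4 = (-0.9877, -0.1562)
∠(n_3, n_4) = 48.87°
δ = |180° − 48.87°| = 131.13°
131.13° > 2α = 77.32°  →  invalid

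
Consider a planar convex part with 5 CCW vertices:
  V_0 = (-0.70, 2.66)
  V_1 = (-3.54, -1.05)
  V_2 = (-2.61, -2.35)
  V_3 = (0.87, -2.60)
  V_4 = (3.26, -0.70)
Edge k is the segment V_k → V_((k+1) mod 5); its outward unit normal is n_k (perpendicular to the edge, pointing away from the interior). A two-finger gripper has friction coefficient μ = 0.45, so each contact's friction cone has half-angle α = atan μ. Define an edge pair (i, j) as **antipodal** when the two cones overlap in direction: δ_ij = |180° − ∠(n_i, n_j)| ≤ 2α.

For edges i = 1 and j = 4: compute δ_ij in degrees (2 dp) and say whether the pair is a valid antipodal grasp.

α = atan 0.45 = 24.23°;  2α = 48.46°
edge 1: e_1 = (+0.93, -1.30);  n_1 = (-0.8133, -0.5818)
edge 4: e_4 = (-3.96, +3.36);  n_4 = (+0.6470, +0.7625)
∠(n_1, n_4) = 165.89°
δ = |180° − 165.89°| = 14.11°
14.11° ≤ 2α = 48.46°  →  valid

δ = 14.11°, valid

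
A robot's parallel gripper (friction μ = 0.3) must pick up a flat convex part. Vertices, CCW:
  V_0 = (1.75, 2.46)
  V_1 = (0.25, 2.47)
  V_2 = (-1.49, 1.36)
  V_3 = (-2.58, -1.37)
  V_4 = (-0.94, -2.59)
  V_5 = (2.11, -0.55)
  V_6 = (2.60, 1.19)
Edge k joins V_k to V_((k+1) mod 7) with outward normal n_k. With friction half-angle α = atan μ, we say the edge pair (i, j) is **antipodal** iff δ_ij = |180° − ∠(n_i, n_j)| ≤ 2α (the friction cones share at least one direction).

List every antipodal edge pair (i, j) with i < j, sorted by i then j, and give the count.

count = 3; pairs: (1,4), (2,5), (3,6)

α = atan 0.3 = 16.70°;  2α = 33.40°
n_0 = (+0.0067, +1.0000)
n_1 = (-0.5378, +0.8431)
n_2 = (-0.9287, +0.3708)
n_3 = (-0.5969, -0.8023)
n_4 = (+0.5560, -0.8312)
n_5 = (+0.9626, -0.2711)
n_6 = (+0.8310, +0.5562)
  (0,1): δ = 147.08°  ·
  (0,2): δ = 111.38°  ·
  (0,3): δ = 36.26°  ·
  (0,4): δ = 34.16°  ·
  (0,5): δ = 74.65°  ·
  (0,6): δ = 124.18°  ·
  (1,2): δ = 144.30°  ·
  (1,3): δ = 69.18°  ·
  (1,4): δ = 1.24°  ✓
  (1,5): δ = 41.74°  ·
  (1,6): δ = 91.26°  ·
  (2,3): δ = 104.88°  ·
  (2,4): δ = 34.46°  ·
  (2,5): δ = 6.04°  ✓
  (2,6): δ = 55.56°  ·
  (3,4): δ = 109.58°  ·
  (3,5): δ = 69.08°  ·
  (3,6): δ = 19.56°  ✓
  (4,5): δ = 139.50°  ·
  (4,6): δ = 89.98°  ·
  (5,6): δ = 130.48°  ·
antipodal pairs: 3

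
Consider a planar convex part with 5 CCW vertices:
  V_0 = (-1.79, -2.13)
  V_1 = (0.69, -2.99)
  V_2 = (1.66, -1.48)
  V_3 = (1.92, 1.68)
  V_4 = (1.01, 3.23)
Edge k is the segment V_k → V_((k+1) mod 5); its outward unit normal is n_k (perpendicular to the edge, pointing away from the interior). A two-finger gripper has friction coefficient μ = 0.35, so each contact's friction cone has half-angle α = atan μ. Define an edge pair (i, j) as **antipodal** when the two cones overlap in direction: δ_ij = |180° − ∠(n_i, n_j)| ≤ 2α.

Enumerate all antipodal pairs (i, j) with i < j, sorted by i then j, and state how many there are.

α = atan 0.35 = 19.29°;  2α = 38.58°
n_0 = (-0.3276, -0.9448)
n_1 = (+0.8414, -0.5405)
n_2 = (+0.9966, -0.0820)
n_3 = (+0.8624, +0.5063)
n_4 = (-0.8863, +0.4630)
  (0,1): δ = 103.59°  ·
  (0,2): δ = 75.58°  ·
  (0,3): δ = 40.46°  ·
  (0,4): δ = 81.54°  ·
  (1,2): δ = 151.99°  ·
  (1,3): δ = 116.87°  ·
  (1,4): δ = 5.13°  ✓
  (2,3): δ = 144.88°  ·
  (2,4): δ = 22.88°  ✓
  (3,4): δ = 58.00°  ·
antipodal pairs: 2

count = 2; pairs: (1,4), (2,4)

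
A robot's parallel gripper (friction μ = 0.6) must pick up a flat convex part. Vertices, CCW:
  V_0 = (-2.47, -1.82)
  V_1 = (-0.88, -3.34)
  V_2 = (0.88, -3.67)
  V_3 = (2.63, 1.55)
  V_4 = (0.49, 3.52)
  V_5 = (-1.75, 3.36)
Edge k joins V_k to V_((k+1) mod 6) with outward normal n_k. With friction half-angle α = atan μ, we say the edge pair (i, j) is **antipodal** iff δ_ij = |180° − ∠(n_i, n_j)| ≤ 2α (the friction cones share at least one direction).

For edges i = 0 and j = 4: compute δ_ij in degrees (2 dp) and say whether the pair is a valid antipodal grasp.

α = atan 0.6 = 30.96°;  2α = 61.93°
edge 0: e_0 = (+1.59, -1.52);  n_0 = (-0.6910, -0.7228)
edge 4: e_4 = (-2.24, -0.16);  n_4 = (-0.0712, +0.9975)
∠(n_0, n_4) = 132.20°
δ = |180° − 132.20°| = 47.80°
47.80° ≤ 2α = 61.93°  →  valid

δ = 47.80°, valid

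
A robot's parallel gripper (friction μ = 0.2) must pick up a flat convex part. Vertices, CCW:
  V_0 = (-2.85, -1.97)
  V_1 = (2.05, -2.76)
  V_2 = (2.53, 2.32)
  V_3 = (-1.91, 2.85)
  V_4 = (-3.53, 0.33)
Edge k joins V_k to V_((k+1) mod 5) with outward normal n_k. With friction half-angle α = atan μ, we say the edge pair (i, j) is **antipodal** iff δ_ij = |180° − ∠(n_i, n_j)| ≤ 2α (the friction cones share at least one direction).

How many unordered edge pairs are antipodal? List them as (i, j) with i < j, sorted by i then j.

count = 2; pairs: (0,2), (1,4)

α = atan 0.2 = 11.31°;  2α = 22.62°
n_0 = (-0.1592, -0.9873)
n_1 = (+0.9956, -0.0941)
n_2 = (+0.1185, +0.9930)
n_3 = (-0.8412, +0.5408)
n_4 = (-0.9590, -0.2835)
  (0,1): δ = 86.24°  ·
  (0,2): δ = 2.35°  ✓
  (0,3): δ = 66.42°  ·
  (0,4): δ = 115.63°  ·
  (1,2): δ = 91.41°  ·
  (1,3): δ = 27.34°  ·
  (1,4): δ = 21.87°  ✓
  (2,3): δ = 115.93°  ·
  (2,4): δ = 66.72°  ·
  (3,4): δ = 130.79°  ·
antipodal pairs: 2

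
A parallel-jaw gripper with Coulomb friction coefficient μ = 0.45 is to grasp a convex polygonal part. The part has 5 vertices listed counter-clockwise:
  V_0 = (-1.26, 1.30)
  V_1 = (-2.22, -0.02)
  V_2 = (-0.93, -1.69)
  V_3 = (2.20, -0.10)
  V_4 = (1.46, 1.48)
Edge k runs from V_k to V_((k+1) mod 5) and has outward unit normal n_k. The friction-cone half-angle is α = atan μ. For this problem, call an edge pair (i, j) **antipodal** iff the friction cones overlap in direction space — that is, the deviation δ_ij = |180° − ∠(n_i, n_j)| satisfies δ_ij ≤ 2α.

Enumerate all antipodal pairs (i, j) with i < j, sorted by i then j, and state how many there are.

count = 3; pairs: (0,2), (1,3), (2,4)

α = atan 0.45 = 24.23°;  2α = 48.46°
n_0 = (-0.8087, +0.5882)
n_1 = (-0.7914, -0.6113)
n_2 = (+0.4529, -0.8916)
n_3 = (+0.9056, +0.4241)
n_4 = (-0.0660, +0.9978)
  (0,1): δ = 106.29°  ·
  (0,2): δ = 27.04°  ✓
  (0,3): δ = 61.12°  ·
  (0,4): δ = 129.81°  ·
  (1,2): δ = 100.75°  ·
  (1,3): δ = 12.59°  ✓
  (1,4): δ = 56.10°  ·
  (2,3): δ = 91.83°  ·
  (2,4): δ = 23.14°  ✓
  (3,4): δ = 111.31°  ·
antipodal pairs: 3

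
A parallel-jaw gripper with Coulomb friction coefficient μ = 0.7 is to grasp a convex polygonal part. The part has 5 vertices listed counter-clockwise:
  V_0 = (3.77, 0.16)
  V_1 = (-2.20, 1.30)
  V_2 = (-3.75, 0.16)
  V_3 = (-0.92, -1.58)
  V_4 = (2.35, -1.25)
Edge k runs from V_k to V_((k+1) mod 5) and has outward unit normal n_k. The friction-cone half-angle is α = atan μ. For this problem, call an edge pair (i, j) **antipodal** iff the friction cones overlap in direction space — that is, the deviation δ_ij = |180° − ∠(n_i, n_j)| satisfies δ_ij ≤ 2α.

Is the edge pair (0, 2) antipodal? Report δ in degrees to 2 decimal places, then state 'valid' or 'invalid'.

δ = 20.77°, valid

α = atan 0.7 = 34.99°;  2α = 69.98°
edge 0: e_0 = (-5.97, +1.14);  n_0 = (+0.1876, +0.9823)
edge 2: e_2 = (+2.83, -1.74);  n_2 = (-0.5238, -0.8519)
∠(n_0, n_2) = 159.23°
δ = |180° − 159.23°| = 20.77°
20.77° ≤ 2α = 69.98°  →  valid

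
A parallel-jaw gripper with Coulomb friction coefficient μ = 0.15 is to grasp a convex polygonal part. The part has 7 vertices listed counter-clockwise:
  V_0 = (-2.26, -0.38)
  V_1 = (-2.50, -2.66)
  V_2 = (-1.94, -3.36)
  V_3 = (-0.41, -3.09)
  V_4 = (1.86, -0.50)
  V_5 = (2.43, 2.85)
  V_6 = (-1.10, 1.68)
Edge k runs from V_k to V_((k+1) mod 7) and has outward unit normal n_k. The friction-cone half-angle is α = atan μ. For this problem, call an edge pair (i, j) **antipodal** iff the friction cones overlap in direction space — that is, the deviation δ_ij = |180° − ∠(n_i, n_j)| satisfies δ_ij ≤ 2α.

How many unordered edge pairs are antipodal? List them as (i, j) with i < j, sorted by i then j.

α = atan 0.15 = 8.53°;  2α = 17.06°
n_0 = (-0.9945, +0.1047)
n_1 = (-0.7809, -0.6247)
n_2 = (+0.1738, -0.9848)
n_3 = (+0.7520, -0.6591)
n_4 = (+0.9858, -0.1677)
n_5 = (-0.3146, +0.9492)
n_6 = (-0.8713, +0.4907)
  (0,1): δ = 135.33°  ·
  (0,2): δ = 73.98°  ·
  (0,3): δ = 35.22°  ·
  (0,4): δ = 3.65°  ✓
  (0,5): δ = 114.35°  ·
  (0,6): δ = 156.62°  ·
  (1,2): δ = 118.65°  ·
  (1,3): δ = 79.89°  ·
  (1,4): δ = 48.32°  ·
  (1,5): δ = 69.68°  ·
  (1,6): δ = 111.96°  ·
  (2,3): δ = 141.24°  ·
  (2,4): δ = 109.66°  ·
  (2,5): δ = 8.33°  ✓
  (2,6): δ = 50.61°  ·
  (3,4): δ = 148.42°  ·
  (3,5): δ = 30.43°  ·
  (3,6): δ = 11.85°  ✓
  (4,5): δ = 62.01°  ·
  (4,6): δ = 19.73°  ·
  (5,6): δ = 137.72°  ·
antipodal pairs: 3

count = 3; pairs: (0,4), (2,5), (3,6)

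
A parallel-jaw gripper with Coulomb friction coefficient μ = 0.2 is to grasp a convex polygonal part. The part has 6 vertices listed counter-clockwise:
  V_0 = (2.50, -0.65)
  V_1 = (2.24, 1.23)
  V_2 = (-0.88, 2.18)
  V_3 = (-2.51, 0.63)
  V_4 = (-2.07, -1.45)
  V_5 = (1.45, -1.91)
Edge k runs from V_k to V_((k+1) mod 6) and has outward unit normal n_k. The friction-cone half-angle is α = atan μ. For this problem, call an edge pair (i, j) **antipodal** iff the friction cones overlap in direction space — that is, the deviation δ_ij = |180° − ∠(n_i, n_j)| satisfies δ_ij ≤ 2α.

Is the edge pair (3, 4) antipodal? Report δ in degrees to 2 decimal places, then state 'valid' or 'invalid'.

α = atan 0.2 = 11.31°;  2α = 22.62°
edge 3: e_3 = (+0.44, -2.08);  n_3 = (-0.9783, -0.2070)
edge 4: e_4 = (+3.52, -0.46);  n_4 = (-0.1296, -0.9916)
∠(n_3, n_4) = 70.61°
δ = |180° − 70.61°| = 109.39°
109.39° > 2α = 22.62°  →  invalid

δ = 109.39°, invalid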